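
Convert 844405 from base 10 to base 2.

Using repeated division by 2:
844405 ÷ 2 = 422202 remainder 1
422202 ÷ 2 = 211101 remainder 0
211101 ÷ 2 = 105550 remainder 1
105550 ÷ 2 = 52775 remainder 0
52775 ÷ 2 = 26387 remainder 1
26387 ÷ 2 = 13193 remainder 1
13193 ÷ 2 = 6596 remainder 1
6596 ÷ 2 = 3298 remainder 0
3298 ÷ 2 = 1649 remainder 0
1649 ÷ 2 = 824 remainder 1
824 ÷ 2 = 412 remainder 0
412 ÷ 2 = 206 remainder 0
206 ÷ 2 = 103 remainder 0
103 ÷ 2 = 51 remainder 1
51 ÷ 2 = 25 remainder 1
25 ÷ 2 = 12 remainder 1
12 ÷ 2 = 6 remainder 0
6 ÷ 2 = 3 remainder 0
3 ÷ 2 = 1 remainder 1
1 ÷ 2 = 0 remainder 1
Reading remainders bottom to top: 11001110001001110101



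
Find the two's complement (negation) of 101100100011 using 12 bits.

Original (sign bit 1, negative): 101100100011
Step 1 - Invert all bits: 010011011100
Step 2 - Add 1: 010011011101
Verification: 101100100011 + 010011011101 = 1000000000000; discarding the end carry (carry out of the top bit) leaves the 12-bit value 000000000000, as required for x + (-x)



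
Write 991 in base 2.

Using repeated division by 2:
991 ÷ 2 = 495 remainder 1
495 ÷ 2 = 247 remainder 1
247 ÷ 2 = 123 remainder 1
123 ÷ 2 = 61 remainder 1
61 ÷ 2 = 30 remainder 1
30 ÷ 2 = 15 remainder 0
15 ÷ 2 = 7 remainder 1
7 ÷ 2 = 3 remainder 1
3 ÷ 2 = 1 remainder 1
1 ÷ 2 = 0 remainder 1
Reading remainders bottom to top: 1111011111



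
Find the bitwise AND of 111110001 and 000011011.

AND: 1 only when both bits are 1
  111110001
& 000011011
-----------
  000010001
Decimal: 497 & 27 = 17



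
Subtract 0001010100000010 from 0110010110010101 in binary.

Method 1 - Direct subtraction (column by column from the right: bit − bit − borrow-in; if negative, add 2 and borrow 1 from the next column):
borrow: 0010000000000100
        0110010110010101
-       0001010100000010
------------------------
        0101000010010011

Method 2 - Add two's complement:
Two's complement of 0001010100000010: invert → 1110101011111101, add 1 → 1110101011111110
  0110010110010101
+ 1110101011111110
------------------
 10101000010010011  (end carry out of the top bit = 1)
Discarding the end carry: 0101000010010011
Decimal check:
  0110010110010101 = 16384 + 8192 + 1024 + 256 + 128 + 16 + 4 + 1 = 26005
  0001010100000010 = 4096 + 1024 + 256 + 2 = 5378
  26005 - 5378 = 20627, and 0101000010010011 = 16384 + 4096 + 128 + 16 + 2 + 1 = 20627 ✓



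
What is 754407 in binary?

Using repeated division by 2:
754407 ÷ 2 = 377203 remainder 1
377203 ÷ 2 = 188601 remainder 1
188601 ÷ 2 = 94300 remainder 1
94300 ÷ 2 = 47150 remainder 0
47150 ÷ 2 = 23575 remainder 0
23575 ÷ 2 = 11787 remainder 1
11787 ÷ 2 = 5893 remainder 1
5893 ÷ 2 = 2946 remainder 1
2946 ÷ 2 = 1473 remainder 0
1473 ÷ 2 = 736 remainder 1
736 ÷ 2 = 368 remainder 0
368 ÷ 2 = 184 remainder 0
184 ÷ 2 = 92 remainder 0
92 ÷ 2 = 46 remainder 0
46 ÷ 2 = 23 remainder 0
23 ÷ 2 = 11 remainder 1
11 ÷ 2 = 5 remainder 1
5 ÷ 2 = 2 remainder 1
2 ÷ 2 = 1 remainder 0
1 ÷ 2 = 0 remainder 1
Reading remainders bottom to top: 10111000001011100111



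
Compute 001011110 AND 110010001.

AND: 1 only when both bits are 1
  001011110
& 110010001
-----------
  000010000
Decimal: 94 & 401 = 16



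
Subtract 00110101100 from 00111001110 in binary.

Method 1 - Direct subtraction (column by column from the right: bit − bit − borrow-in; if negative, add 2 and borrow 1 from the next column):
borrow: 00001000000
        00111001110
-       00110101100
-------------------
        00000100010

Method 2 - Add two's complement:
Two's complement of 00110101100: invert → 11001010011, add 1 → 11001010100
  00111001110
+ 11001010100
-------------
 100000100010  (end carry out of the top bit = 1)
Discarding the end carry: 00000100010
Decimal check:
  00111001110 = 256 + 128 + 64 + 8 + 4 + 2 = 462
  00110101100 = 256 + 128 + 32 + 8 + 4 = 428
  462 - 428 = 34, and 00000100010 = 32 + 2 = 34 ✓



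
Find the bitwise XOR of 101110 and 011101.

XOR: 1 when bits differ
  101110
^ 011101
--------
  110011
Decimal: 46 ^ 29 = 51



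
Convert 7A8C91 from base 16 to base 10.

Expand by place value (powers of 16):
Digit values: A = 10, C = 12
7A8C91 = 7 × 16^5 + 10 × 16^4 + 8 × 16^3 + 12 × 16^2 + 9 × 16^1 + 1 × 16^0
= 7 × 1048576 + 10 × 65536 + 8 × 4096 + 12 × 256 + 9 × 16 + 1 × 1
= 7340032 + 655360 + 32768 + 3072 + 144 + 1
= 8031377



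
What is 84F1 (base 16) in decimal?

Expand by place value (powers of 16):
Digit values: F = 15
84F1 = 8 × 16^3 + 4 × 16^2 + 15 × 16^1 + 1 × 16^0
= 8 × 4096 + 4 × 256 + 15 × 16 + 1 × 1
= 32768 + 1024 + 240 + 1
= 34033



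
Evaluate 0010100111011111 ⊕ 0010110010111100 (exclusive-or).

XOR: 1 when bits differ
  0010100111011111
^ 0010110010111100
------------------
  0000010101100011
Decimal: 10719 ^ 11452 = 1379



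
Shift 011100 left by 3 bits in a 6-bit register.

Original: 011100 (decimal 28)
Shift left by 3 positions
Append 3 zeros on the right and drop the 3 high bits that overflow the 6-bit width
Result: 100000 (decimal 32)
Equivalent: 28 << 3 = 28 × 2^3 = 224, truncated to 6 bits = 32



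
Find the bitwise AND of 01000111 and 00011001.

AND: 1 only when both bits are 1
  01000111
& 00011001
----------
  00000001
Decimal: 71 & 25 = 1



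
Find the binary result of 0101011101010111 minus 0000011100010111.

Method 1 - Direct subtraction (column by column from the right: bit − bit − borrow-in; if negative, add 2 and borrow 1 from the next column):
borrow: 0000000000000000
        0101011101010111
-       0000011100010111
------------------------
        0101000001000000

Method 2 - Add two's complement:
Two's complement of 0000011100010111: invert → 1111100011101000, add 1 → 1111100011101001
  0101011101010111
+ 1111100011101001
------------------
 10101000001000000  (end carry out of the top bit = 1)
Discarding the end carry: 0101000001000000
Decimal check:
  0101011101010111 = 16384 + 4096 + 1024 + 512 + 256 + 64 + 16 + 4 + 2 + 1 = 22359
  0000011100010111 = 1024 + 512 + 256 + 16 + 4 + 2 + 1 = 1815
  22359 - 1815 = 20544, and 0101000001000000 = 16384 + 4096 + 64 = 20544 ✓



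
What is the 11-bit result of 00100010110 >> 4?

Original: 00100010110 (decimal 278)
Shift right by 4 positions
Drop the 4 low bits; fill with zeros on the left
Result: 00000010001 (decimal 17)
Equivalent: 278 >> 4 = 278 ÷ 2^4 = 17



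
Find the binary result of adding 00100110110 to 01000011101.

Add column by column from the right: bit + bit + carry-in; write the sum mod 2, carry 1 when the sum is 2 or 3.
carry:  00001111000
        00100110110
+       01000011101
-------------------
       001101010011
(the carry out of the leftmost column, 0, becomes the leading bit)
Decimal check:
  00100110110 = 256 + 32 + 16 + 4 + 2 = 310
  01000011101 = 512 + 16 + 8 + 4 + 1 = 541
  310 + 541 = 851, and 001101010011 = 512 + 256 + 64 + 16 + 2 + 1 = 851 ✓



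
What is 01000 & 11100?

AND: 1 only when both bits are 1
  01000
& 11100
-------
  01000
Decimal: 8 & 28 = 8



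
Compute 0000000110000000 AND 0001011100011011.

AND: 1 only when both bits are 1
  0000000110000000
& 0001011100011011
------------------
  0000000100000000
Decimal: 384 & 5915 = 256



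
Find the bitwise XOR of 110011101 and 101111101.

XOR: 1 when bits differ
  110011101
^ 101111101
-----------
  011100000
Decimal: 413 ^ 381 = 224



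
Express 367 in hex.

Using repeated division by 16 (digits 10–15 are A–F):
367 ÷ 16 = 22 remainder 15 (F)
22 ÷ 16 = 1 remainder 6
1 ÷ 16 = 0 remainder 1
Reading remainders bottom to top: 16F



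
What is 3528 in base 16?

Using repeated division by 16 (digits 10–15 are A–F):
3528 ÷ 16 = 220 remainder 8
220 ÷ 16 = 13 remainder 12 (C)
13 ÷ 16 = 0 remainder 13 (D)
Reading remainders bottom to top: DC8



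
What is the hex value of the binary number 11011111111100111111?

Group into 4-bit nibbles from right:
  1101 = D
  1111 = F
  1111 = F
  0011 = 3
  1111 = F
Result: DFF3F



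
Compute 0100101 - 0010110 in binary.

Method 1 - Direct subtraction (column by column from the right: bit − bit − borrow-in; if negative, add 2 and borrow 1 from the next column):
borrow: 0111100
        0100101
-       0010110
---------------
        0001111

Method 2 - Add two's complement:
Two's complement of 0010110: invert → 1101001, add 1 → 1101010
  0100101
+ 1101010
---------
 10001111  (end carry out of the top bit = 1)
Discarding the end carry: 0001111
Decimal check:
  0100101 = 32 + 4 + 1 = 37
  0010110 = 16 + 4 + 2 = 22
  37 - 22 = 15, and 0001111 = 8 + 4 + 2 + 1 = 15 ✓



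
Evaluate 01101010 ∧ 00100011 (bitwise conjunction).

AND: 1 only when both bits are 1
  01101010
& 00100011
----------
  00100010
Decimal: 106 & 35 = 34



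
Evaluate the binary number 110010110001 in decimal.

Sum of powers of 2 for each 1-bit:
2^0 + 2^4 + 2^5 + 2^7 + 2^10 + 2^11
= 1 + 16 + 32 + 128 + 1024 + 2048
= 3249



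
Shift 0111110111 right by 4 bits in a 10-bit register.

Original: 0111110111 (decimal 503)
Shift right by 4 positions
Drop the 4 low bits; fill with zeros on the left
Result: 0000011111 (decimal 31)
Equivalent: 503 >> 4 = 503 ÷ 2^4 = 31



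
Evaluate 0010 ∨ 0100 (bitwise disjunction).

OR: 1 when either bit is 1
  0010
| 0100
------
  0110
Decimal: 2 | 4 = 6



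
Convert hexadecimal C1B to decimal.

Expand by place value (powers of 16):
Digit values: C = 12, B = 11
C1B = 12 × 16^2 + 1 × 16^1 + 11 × 16^0
= 12 × 256 + 1 × 16 + 11 × 1
= 3072 + 16 + 11
= 3099



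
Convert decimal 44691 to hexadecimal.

Using repeated division by 16 (digits 10–15 are A–F):
44691 ÷ 16 = 2793 remainder 3
2793 ÷ 16 = 174 remainder 9
174 ÷ 16 = 10 remainder 14 (E)
10 ÷ 16 = 0 remainder 10 (A)
Reading remainders bottom to top: AE93



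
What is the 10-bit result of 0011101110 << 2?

Original: 0011101110 (decimal 238)
Shift left by 2 positions
Append 2 zeros on the right
Result: 1110111000 (decimal 952)
Equivalent: 238 << 2 = 238 × 2^2 = 952



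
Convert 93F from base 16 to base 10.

Expand by place value (powers of 16):
Digit values: F = 15
93F = 9 × 16^2 + 3 × 16^1 + 15 × 16^0
= 9 × 256 + 3 × 16 + 15 × 1
= 2304 + 48 + 15
= 2367



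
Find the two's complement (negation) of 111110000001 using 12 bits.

Original (sign bit 1, negative): 111110000001
Step 1 - Invert all bits: 000001111110
Step 2 - Add 1: 000001111111
Verification: 111110000001 + 000001111111 = 1000000000000; discarding the end carry (carry out of the top bit) leaves the 12-bit value 000000000000, as required for x + (-x)



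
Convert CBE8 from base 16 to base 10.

Expand by place value (powers of 16):
Digit values: C = 12, B = 11, E = 14
CBE8 = 12 × 16^3 + 11 × 16^2 + 14 × 16^1 + 8 × 16^0
= 12 × 4096 + 11 × 256 + 14 × 16 + 8 × 1
= 49152 + 2816 + 224 + 8
= 52200



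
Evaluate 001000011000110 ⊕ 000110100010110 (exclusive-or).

XOR: 1 when bits differ
  001000011000110
^ 000110100010110
-----------------
  001110111010000
Decimal: 4294 ^ 3350 = 7632



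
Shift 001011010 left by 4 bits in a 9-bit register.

Original: 001011010 (decimal 90)
Shift left by 4 positions
Append 4 zeros on the right and drop the 4 high bits that overflow the 9-bit width
Result: 110100000 (decimal 416)
Equivalent: 90 << 4 = 90 × 2^4 = 1440, truncated to 9 bits = 416



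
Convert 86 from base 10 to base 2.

Using repeated division by 2:
86 ÷ 2 = 43 remainder 0
43 ÷ 2 = 21 remainder 1
21 ÷ 2 = 10 remainder 1
10 ÷ 2 = 5 remainder 0
5 ÷ 2 = 2 remainder 1
2 ÷ 2 = 1 remainder 0
1 ÷ 2 = 0 remainder 1
Reading remainders bottom to top: 1010110



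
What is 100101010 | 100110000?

OR: 1 when either bit is 1
  100101010
| 100110000
-----------
  100111010
Decimal: 298 | 304 = 314



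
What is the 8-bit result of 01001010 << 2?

Original: 01001010 (decimal 74)
Shift left by 2 positions
Append 2 zeros on the right and drop the 2 high bits that overflow the 8-bit width
Result: 00101000 (decimal 40)
Equivalent: 74 << 2 = 74 × 2^2 = 296, truncated to 8 bits = 40



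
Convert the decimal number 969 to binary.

Using repeated division by 2:
969 ÷ 2 = 484 remainder 1
484 ÷ 2 = 242 remainder 0
242 ÷ 2 = 121 remainder 0
121 ÷ 2 = 60 remainder 1
60 ÷ 2 = 30 remainder 0
30 ÷ 2 = 15 remainder 0
15 ÷ 2 = 7 remainder 1
7 ÷ 2 = 3 remainder 1
3 ÷ 2 = 1 remainder 1
1 ÷ 2 = 0 remainder 1
Reading remainders bottom to top: 1111001001



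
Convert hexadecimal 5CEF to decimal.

Expand by place value (powers of 16):
Digit values: C = 12, E = 14, F = 15
5CEF = 5 × 16^3 + 12 × 16^2 + 14 × 16^1 + 15 × 16^0
= 5 × 4096 + 12 × 256 + 14 × 16 + 15 × 1
= 20480 + 3072 + 224 + 15
= 23791



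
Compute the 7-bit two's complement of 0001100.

Original: 0001100
Step 1 - Invert all bits: 1110011
Step 2 - Add 1: 1110100
Verification: 0001100 + 1110100 = 10000000; discarding the end carry (carry out of the top bit) leaves the 7-bit value 0000000, as required for x + (-x)



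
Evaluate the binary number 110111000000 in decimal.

Sum of powers of 2 for each 1-bit:
2^6 + 2^7 + 2^8 + 2^10 + 2^11
= 64 + 128 + 256 + 1024 + 2048
= 3520



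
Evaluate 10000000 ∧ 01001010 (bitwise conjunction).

AND: 1 only when both bits are 1
  10000000
& 01001010
----------
  00000000
Decimal: 128 & 74 = 0



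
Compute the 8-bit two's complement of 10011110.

Original (sign bit 1, negative): 10011110
Step 1 - Invert all bits: 01100001
Step 2 - Add 1: 01100010
Verification: 10011110 + 01100010 = 100000000; discarding the end carry (carry out of the top bit) leaves the 8-bit value 00000000, as required for x + (-x)



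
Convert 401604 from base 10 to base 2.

Using repeated division by 2:
401604 ÷ 2 = 200802 remainder 0
200802 ÷ 2 = 100401 remainder 0
100401 ÷ 2 = 50200 remainder 1
50200 ÷ 2 = 25100 remainder 0
25100 ÷ 2 = 12550 remainder 0
12550 ÷ 2 = 6275 remainder 0
6275 ÷ 2 = 3137 remainder 1
3137 ÷ 2 = 1568 remainder 1
1568 ÷ 2 = 784 remainder 0
784 ÷ 2 = 392 remainder 0
392 ÷ 2 = 196 remainder 0
196 ÷ 2 = 98 remainder 0
98 ÷ 2 = 49 remainder 0
49 ÷ 2 = 24 remainder 1
24 ÷ 2 = 12 remainder 0
12 ÷ 2 = 6 remainder 0
6 ÷ 2 = 3 remainder 0
3 ÷ 2 = 1 remainder 1
1 ÷ 2 = 0 remainder 1
Reading remainders bottom to top: 1100010000011000100



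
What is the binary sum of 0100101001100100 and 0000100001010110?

Add column by column from the right: bit + bit + carry-in; write the sum mod 2, carry 1 when the sum is 2 or 3.
carry:  0001000010001000
        0100101001100100
+       0000100001010110
------------------------
       00101001010111010
(the carry out of the leftmost column, 0, becomes the leading bit)
Decimal check:
  0100101001100100 = 16384 + 2048 + 512 + 64 + 32 + 4 = 19044
  0000100001010110 = 2048 + 64 + 16 + 4 + 2 = 2134
  19044 + 2134 = 21178, and 00101001010111010 = 16384 + 4096 + 512 + 128 + 32 + 16 + 8 + 2 = 21178 ✓



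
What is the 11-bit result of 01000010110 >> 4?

Original: 01000010110 (decimal 534)
Shift right by 4 positions
Drop the 4 low bits; fill with zeros on the left
Result: 00000100001 (decimal 33)
Equivalent: 534 >> 4 = 534 ÷ 2^4 = 33



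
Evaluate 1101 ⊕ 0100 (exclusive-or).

XOR: 1 when bits differ
  1101
^ 0100
------
  1001
Decimal: 13 ^ 4 = 9



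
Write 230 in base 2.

Using repeated division by 2:
230 ÷ 2 = 115 remainder 0
115 ÷ 2 = 57 remainder 1
57 ÷ 2 = 28 remainder 1
28 ÷ 2 = 14 remainder 0
14 ÷ 2 = 7 remainder 0
7 ÷ 2 = 3 remainder 1
3 ÷ 2 = 1 remainder 1
1 ÷ 2 = 0 remainder 1
Reading remainders bottom to top: 11100110



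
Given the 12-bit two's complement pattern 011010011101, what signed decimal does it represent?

Binary: 011010011101
Sign bit: 0 (non-negative)
Read directly as an unsigned value:
011010011101 = 1024 + 512 + 128 + 16 + 8 + 4 + 1 = 1693
Value: 1693



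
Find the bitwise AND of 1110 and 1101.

AND: 1 only when both bits are 1
  1110
& 1101
------
  1100
Decimal: 14 & 13 = 12



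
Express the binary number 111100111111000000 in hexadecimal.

Group into 4-bit nibbles from right:
  0011 = 3
  1100 = C
  1111 = F
  1100 = C
  0000 = 0
Result: 3CFC0



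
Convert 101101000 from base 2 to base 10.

Sum of powers of 2 for each 1-bit:
2^3 + 2^5 + 2^6 + 2^8
= 8 + 32 + 64 + 256
= 360



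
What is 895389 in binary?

Using repeated division by 2:
895389 ÷ 2 = 447694 remainder 1
447694 ÷ 2 = 223847 remainder 0
223847 ÷ 2 = 111923 remainder 1
111923 ÷ 2 = 55961 remainder 1
55961 ÷ 2 = 27980 remainder 1
27980 ÷ 2 = 13990 remainder 0
13990 ÷ 2 = 6995 remainder 0
6995 ÷ 2 = 3497 remainder 1
3497 ÷ 2 = 1748 remainder 1
1748 ÷ 2 = 874 remainder 0
874 ÷ 2 = 437 remainder 0
437 ÷ 2 = 218 remainder 1
218 ÷ 2 = 109 remainder 0
109 ÷ 2 = 54 remainder 1
54 ÷ 2 = 27 remainder 0
27 ÷ 2 = 13 remainder 1
13 ÷ 2 = 6 remainder 1
6 ÷ 2 = 3 remainder 0
3 ÷ 2 = 1 remainder 1
1 ÷ 2 = 0 remainder 1
Reading remainders bottom to top: 11011010100110011101



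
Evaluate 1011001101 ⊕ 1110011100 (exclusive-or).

XOR: 1 when bits differ
  1011001101
^ 1110011100
------------
  0101010001
Decimal: 717 ^ 924 = 337



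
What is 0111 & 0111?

AND: 1 only when both bits are 1
  0111
& 0111
------
  0111
Decimal: 7 & 7 = 7



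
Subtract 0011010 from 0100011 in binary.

Method 1 - Direct subtraction (column by column from the right: bit − bit − borrow-in; if negative, add 2 and borrow 1 from the next column):
borrow: 0110000
        0100011
-       0011010
---------------
        0001001

Method 2 - Add two's complement:
Two's complement of 0011010: invert → 1100101, add 1 → 1100110
  0100011
+ 1100110
---------
 10001001  (end carry out of the top bit = 1)
Discarding the end carry: 0001001
Decimal check:
  0100011 = 32 + 2 + 1 = 35
  0011010 = 16 + 8 + 2 = 26
  35 - 26 = 9, and 0001001 = 8 + 1 = 9 ✓



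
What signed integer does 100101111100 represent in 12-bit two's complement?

Binary: 100101111100
Sign bit: 1 (negative)
Invert: 011010000011
Add 1:  011010000100
Magnitude: 011010000100 = 1024 + 512 + 128 + 4 = 1668
Value: -1668



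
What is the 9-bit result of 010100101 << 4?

Original: 010100101 (decimal 165)
Shift left by 4 positions
Append 4 zeros on the right and drop the 4 high bits that overflow the 9-bit width
Result: 001010000 (decimal 80)
Equivalent: 165 << 4 = 165 × 2^4 = 2640, truncated to 9 bits = 80



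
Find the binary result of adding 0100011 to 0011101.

Add column by column from the right: bit + bit + carry-in; write the sum mod 2, carry 1 when the sum is 2 or 3.
carry:  1111110
        0100011
+       0011101
---------------
       01000000
(the carry out of the leftmost column, 0, becomes the leading bit)
Decimal check:
  0100011 = 32 + 2 + 1 = 35
  0011101 = 16 + 8 + 4 + 1 = 29
  35 + 29 = 64, and 01000000 = 64 ✓



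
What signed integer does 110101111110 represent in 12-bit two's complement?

Binary: 110101111110
Sign bit: 1 (negative)
Invert: 001010000001
Add 1:  001010000010
Magnitude: 001010000010 = 512 + 128 + 2 = 642
Value: -642



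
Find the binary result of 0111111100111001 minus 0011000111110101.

Method 1 - Direct subtraction (column by column from the right: bit − bit − borrow-in; if negative, add 2 and borrow 1 from the next column):
borrow: 0000001110001000
        0111111100111001
-       0011000111110101
------------------------
        0100110101000100

Method 2 - Add two's complement:
Two's complement of 0011000111110101: invert → 1100111000001010, add 1 → 1100111000001011
  0111111100111001
+ 1100111000001011
------------------
 10100110101000100  (end carry out of the top bit = 1)
Discarding the end carry: 0100110101000100
Decimal check:
  0111111100111001 = 16384 + 8192 + 4096 + 2048 + 1024 + 512 + 256 + 32 + 16 + 8 + 1 = 32569
  0011000111110101 = 8192 + 4096 + 256 + 128 + 64 + 32 + 16 + 4 + 1 = 12789
  32569 - 12789 = 19780, and 0100110101000100 = 16384 + 2048 + 1024 + 256 + 64 + 4 = 19780 ✓



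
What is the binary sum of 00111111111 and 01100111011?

Add column by column from the right: bit + bit + carry-in; write the sum mod 2, carry 1 when the sum is 2 or 3.
carry:  11111111110
        00111111111
+       01100111011
-------------------
       010100111010
(the carry out of the leftmost column, 0, becomes the leading bit)
Decimal check:
  00111111111 = 256 + 128 + 64 + 32 + 16 + 8 + 4 + 2 + 1 = 511
  01100111011 = 512 + 256 + 32 + 16 + 8 + 2 + 1 = 827
  511 + 827 = 1338, and 010100111010 = 1024 + 256 + 32 + 16 + 8 + 2 = 1338 ✓



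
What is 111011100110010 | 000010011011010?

OR: 1 when either bit is 1
  111011100110010
| 000010011011010
-----------------
  111011111111010
Decimal: 30514 | 1242 = 30714



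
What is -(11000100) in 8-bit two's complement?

Original (sign bit 1, negative): 11000100
Step 1 - Invert all bits: 00111011
Step 2 - Add 1: 00111100
Verification: 11000100 + 00111100 = 100000000; discarding the end carry (carry out of the top bit) leaves the 8-bit value 00000000, as required for x + (-x)



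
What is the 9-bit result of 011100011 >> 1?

Original: 011100011 (decimal 227)
Shift right by 1 position
Drop the 1 low bit; fill with zero on the left
Result: 001110001 (decimal 113)
Equivalent: 227 >> 1 = 227 ÷ 2^1 = 113



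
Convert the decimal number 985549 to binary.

Using repeated division by 2:
985549 ÷ 2 = 492774 remainder 1
492774 ÷ 2 = 246387 remainder 0
246387 ÷ 2 = 123193 remainder 1
123193 ÷ 2 = 61596 remainder 1
61596 ÷ 2 = 30798 remainder 0
30798 ÷ 2 = 15399 remainder 0
15399 ÷ 2 = 7699 remainder 1
7699 ÷ 2 = 3849 remainder 1
3849 ÷ 2 = 1924 remainder 1
1924 ÷ 2 = 962 remainder 0
962 ÷ 2 = 481 remainder 0
481 ÷ 2 = 240 remainder 1
240 ÷ 2 = 120 remainder 0
120 ÷ 2 = 60 remainder 0
60 ÷ 2 = 30 remainder 0
30 ÷ 2 = 15 remainder 0
15 ÷ 2 = 7 remainder 1
7 ÷ 2 = 3 remainder 1
3 ÷ 2 = 1 remainder 1
1 ÷ 2 = 0 remainder 1
Reading remainders bottom to top: 11110000100111001101



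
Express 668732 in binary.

Using repeated division by 2:
668732 ÷ 2 = 334366 remainder 0
334366 ÷ 2 = 167183 remainder 0
167183 ÷ 2 = 83591 remainder 1
83591 ÷ 2 = 41795 remainder 1
41795 ÷ 2 = 20897 remainder 1
20897 ÷ 2 = 10448 remainder 1
10448 ÷ 2 = 5224 remainder 0
5224 ÷ 2 = 2612 remainder 0
2612 ÷ 2 = 1306 remainder 0
1306 ÷ 2 = 653 remainder 0
653 ÷ 2 = 326 remainder 1
326 ÷ 2 = 163 remainder 0
163 ÷ 2 = 81 remainder 1
81 ÷ 2 = 40 remainder 1
40 ÷ 2 = 20 remainder 0
20 ÷ 2 = 10 remainder 0
10 ÷ 2 = 5 remainder 0
5 ÷ 2 = 2 remainder 1
2 ÷ 2 = 1 remainder 0
1 ÷ 2 = 0 remainder 1
Reading remainders bottom to top: 10100011010000111100



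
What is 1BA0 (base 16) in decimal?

Expand by place value (powers of 16):
Digit values: B = 11, A = 10
1BA0 = 1 × 16^3 + 11 × 16^2 + 10 × 16^1 + 0 × 16^0
= 1 × 4096 + 11 × 256 + 10 × 16 + 0 × 1
= 4096 + 2816 + 160 + 0
= 7072



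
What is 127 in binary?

Using repeated division by 2:
127 ÷ 2 = 63 remainder 1
63 ÷ 2 = 31 remainder 1
31 ÷ 2 = 15 remainder 1
15 ÷ 2 = 7 remainder 1
7 ÷ 2 = 3 remainder 1
3 ÷ 2 = 1 remainder 1
1 ÷ 2 = 0 remainder 1
Reading remainders bottom to top: 1111111



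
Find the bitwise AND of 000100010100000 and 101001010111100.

AND: 1 only when both bits are 1
  000100010100000
& 101001010111100
-----------------
  000000010100000
Decimal: 2208 & 21180 = 160



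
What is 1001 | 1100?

OR: 1 when either bit is 1
  1001
| 1100
------
  1101
Decimal: 9 | 12 = 13



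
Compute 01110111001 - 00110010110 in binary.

Method 1 - Direct subtraction (column by column from the right: bit − bit − borrow-in; if negative, add 2 and borrow 1 from the next column):
borrow: 00000001100
        01110111001
-       00110010110
-------------------
        01000100011

Method 2 - Add two's complement:
Two's complement of 00110010110: invert → 11001101001, add 1 → 11001101010
  01110111001
+ 11001101010
-------------
 101000100011  (end carry out of the top bit = 1)
Discarding the end carry: 01000100011
Decimal check:
  01110111001 = 512 + 256 + 128 + 32 + 16 + 8 + 1 = 953
  00110010110 = 256 + 128 + 16 + 4 + 2 = 406
  953 - 406 = 547, and 01000100011 = 512 + 32 + 2 + 1 = 547 ✓



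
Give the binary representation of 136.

Using repeated division by 2:
136 ÷ 2 = 68 remainder 0
68 ÷ 2 = 34 remainder 0
34 ÷ 2 = 17 remainder 0
17 ÷ 2 = 8 remainder 1
8 ÷ 2 = 4 remainder 0
4 ÷ 2 = 2 remainder 0
2 ÷ 2 = 1 remainder 0
1 ÷ 2 = 0 remainder 1
Reading remainders bottom to top: 10001000



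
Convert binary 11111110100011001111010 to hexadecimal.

Group into 4-bit nibbles from right:
  0111 = 7
  1111 = F
  0100 = 4
  0110 = 6
  0111 = 7
  1010 = A
Result: 7F467A



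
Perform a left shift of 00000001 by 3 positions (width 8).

Original: 00000001 (decimal 1)
Shift left by 3 positions
Append 3 zeros on the right
Result: 00001000 (decimal 8)
Equivalent: 1 << 3 = 1 × 2^3 = 8



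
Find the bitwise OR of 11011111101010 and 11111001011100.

OR: 1 when either bit is 1
  11011111101010
| 11111001011100
----------------
  11111111111110
Decimal: 14314 | 15964 = 16382



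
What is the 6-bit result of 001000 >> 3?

Original: 001000 (decimal 8)
Shift right by 3 positions
Drop the 3 low bits; fill with zeros on the left
Result: 000001 (decimal 1)
Equivalent: 8 >> 3 = 8 ÷ 2^3 = 1



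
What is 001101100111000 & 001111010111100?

AND: 1 only when both bits are 1
  001101100111000
& 001111010111100
-----------------
  001101000111000
Decimal: 6968 & 7868 = 6712



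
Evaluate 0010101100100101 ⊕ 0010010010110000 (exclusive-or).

XOR: 1 when bits differ
  0010101100100101
^ 0010010010110000
------------------
  0000111110010101
Decimal: 11045 ^ 9392 = 3989



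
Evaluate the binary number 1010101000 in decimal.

Sum of powers of 2 for each 1-bit:
2^3 + 2^5 + 2^7 + 2^9
= 8 + 32 + 128 + 512
= 680



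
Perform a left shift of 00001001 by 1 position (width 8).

Original: 00001001 (decimal 9)
Shift left by 1 position
Append 1 zero on the right
Result: 00010010 (decimal 18)
Equivalent: 9 << 1 = 9 × 2^1 = 18



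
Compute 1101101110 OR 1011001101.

OR: 1 when either bit is 1
  1101101110
| 1011001101
------------
  1111101111
Decimal: 878 | 717 = 1007



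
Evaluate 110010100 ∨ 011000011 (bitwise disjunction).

OR: 1 when either bit is 1
  110010100
| 011000011
-----------
  111010111
Decimal: 404 | 195 = 471



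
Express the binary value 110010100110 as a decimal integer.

Sum of powers of 2 for each 1-bit:
2^1 + 2^2 + 2^5 + 2^7 + 2^10 + 2^11
= 2 + 4 + 32 + 128 + 1024 + 2048
= 3238



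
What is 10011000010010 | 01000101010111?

OR: 1 when either bit is 1
  10011000010010
| 01000101010111
----------------
  11011101010111
Decimal: 9746 | 4439 = 14167



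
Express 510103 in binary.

Using repeated division by 2:
510103 ÷ 2 = 255051 remainder 1
255051 ÷ 2 = 127525 remainder 1
127525 ÷ 2 = 63762 remainder 1
63762 ÷ 2 = 31881 remainder 0
31881 ÷ 2 = 15940 remainder 1
15940 ÷ 2 = 7970 remainder 0
7970 ÷ 2 = 3985 remainder 0
3985 ÷ 2 = 1992 remainder 1
1992 ÷ 2 = 996 remainder 0
996 ÷ 2 = 498 remainder 0
498 ÷ 2 = 249 remainder 0
249 ÷ 2 = 124 remainder 1
124 ÷ 2 = 62 remainder 0
62 ÷ 2 = 31 remainder 0
31 ÷ 2 = 15 remainder 1
15 ÷ 2 = 7 remainder 1
7 ÷ 2 = 3 remainder 1
3 ÷ 2 = 1 remainder 1
1 ÷ 2 = 0 remainder 1
Reading remainders bottom to top: 1111100100010010111



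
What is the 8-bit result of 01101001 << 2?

Original: 01101001 (decimal 105)
Shift left by 2 positions
Append 2 zeros on the right and drop the 2 high bits that overflow the 8-bit width
Result: 10100100 (decimal 164)
Equivalent: 105 << 2 = 105 × 2^2 = 420, truncated to 8 bits = 164



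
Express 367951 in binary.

Using repeated division by 2:
367951 ÷ 2 = 183975 remainder 1
183975 ÷ 2 = 91987 remainder 1
91987 ÷ 2 = 45993 remainder 1
45993 ÷ 2 = 22996 remainder 1
22996 ÷ 2 = 11498 remainder 0
11498 ÷ 2 = 5749 remainder 0
5749 ÷ 2 = 2874 remainder 1
2874 ÷ 2 = 1437 remainder 0
1437 ÷ 2 = 718 remainder 1
718 ÷ 2 = 359 remainder 0
359 ÷ 2 = 179 remainder 1
179 ÷ 2 = 89 remainder 1
89 ÷ 2 = 44 remainder 1
44 ÷ 2 = 22 remainder 0
22 ÷ 2 = 11 remainder 0
11 ÷ 2 = 5 remainder 1
5 ÷ 2 = 2 remainder 1
2 ÷ 2 = 1 remainder 0
1 ÷ 2 = 0 remainder 1
Reading remainders bottom to top: 1011001110101001111



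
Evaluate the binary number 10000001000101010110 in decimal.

Sum of powers of 2 for each 1-bit:
2^1 + 2^2 + 2^4 + 2^6 + 2^8 + 2^12 + 2^19
= 2 + 4 + 16 + 64 + 256 + 4096 + 524288
= 528726



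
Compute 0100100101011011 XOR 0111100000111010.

XOR: 1 when bits differ
  0100100101011011
^ 0111100000111010
------------------
  0011000101100001
Decimal: 18779 ^ 30778 = 12641



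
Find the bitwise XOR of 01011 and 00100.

XOR: 1 when bits differ
  01011
^ 00100
-------
  01111
Decimal: 11 ^ 4 = 15



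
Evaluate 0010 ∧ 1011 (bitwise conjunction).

AND: 1 only when both bits are 1
  0010
& 1011
------
  0010
Decimal: 2 & 11 = 2



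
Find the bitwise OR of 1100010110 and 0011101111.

OR: 1 when either bit is 1
  1100010110
| 0011101111
------------
  1111111111
Decimal: 790 | 239 = 1023



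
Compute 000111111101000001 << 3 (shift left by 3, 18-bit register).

Original: 000111111101000001 (decimal 32577)
Shift left by 3 positions
Append 3 zeros on the right
Result: 111111101000001000 (decimal 260616)
Equivalent: 32577 << 3 = 32577 × 2^3 = 260616



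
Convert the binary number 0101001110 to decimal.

Sum of powers of 2 for each 1-bit:
2^1 + 2^2 + 2^3 + 2^6 + 2^8
= 2 + 4 + 8 + 64 + 256
= 334



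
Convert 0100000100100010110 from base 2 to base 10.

Sum of powers of 2 for each 1-bit:
2^1 + 2^2 + 2^4 + 2^8 + 2^11 + 2^17
= 2 + 4 + 16 + 256 + 2048 + 131072
= 133398



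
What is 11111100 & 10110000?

AND: 1 only when both bits are 1
  11111100
& 10110000
----------
  10110000
Decimal: 252 & 176 = 176



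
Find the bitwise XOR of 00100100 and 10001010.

XOR: 1 when bits differ
  00100100
^ 10001010
----------
  10101110
Decimal: 36 ^ 138 = 174



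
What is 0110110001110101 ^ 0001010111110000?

XOR: 1 when bits differ
  0110110001110101
^ 0001010111110000
------------------
  0111100110000101
Decimal: 27765 ^ 5616 = 31109



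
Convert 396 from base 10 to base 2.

Using repeated division by 2:
396 ÷ 2 = 198 remainder 0
198 ÷ 2 = 99 remainder 0
99 ÷ 2 = 49 remainder 1
49 ÷ 2 = 24 remainder 1
24 ÷ 2 = 12 remainder 0
12 ÷ 2 = 6 remainder 0
6 ÷ 2 = 3 remainder 0
3 ÷ 2 = 1 remainder 1
1 ÷ 2 = 0 remainder 1
Reading remainders bottom to top: 110001100



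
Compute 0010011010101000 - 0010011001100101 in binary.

Method 1 - Direct subtraction (column by column from the right: bit − bit − borrow-in; if negative, add 2 and borrow 1 from the next column):
borrow: 0000000010001110
        0010011010101000
-       0010011001100101
------------------------
        0000000001000011

Method 2 - Add two's complement:
Two's complement of 0010011001100101: invert → 1101100110011010, add 1 → 1101100110011011
  0010011010101000
+ 1101100110011011
------------------
 10000000001000011  (end carry out of the top bit = 1)
Discarding the end carry: 0000000001000011
Decimal check:
  0010011010101000 = 8192 + 1024 + 512 + 128 + 32 + 8 = 9896
  0010011001100101 = 8192 + 1024 + 512 + 64 + 32 + 4 + 1 = 9829
  9896 - 9829 = 67, and 0000000001000011 = 64 + 2 + 1 = 67 ✓



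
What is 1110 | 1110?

OR: 1 when either bit is 1
  1110
| 1110
------
  1110
Decimal: 14 | 14 = 14



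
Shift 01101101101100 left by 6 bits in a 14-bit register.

Original: 01101101101100 (decimal 7020)
Shift left by 6 positions
Append 6 zeros on the right and drop the 6 high bits that overflow the 14-bit width
Result: 01101100000000 (decimal 6912)
Equivalent: 7020 << 6 = 7020 × 2^6 = 449280, truncated to 14 bits = 6912



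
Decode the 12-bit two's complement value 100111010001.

Binary: 100111010001
Sign bit: 1 (negative)
Invert: 011000101110
Add 1:  011000101111
Magnitude: 011000101111 = 1024 + 512 + 32 + 8 + 4 + 2 + 1 = 1583
Value: -1583



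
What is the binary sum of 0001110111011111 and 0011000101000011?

Add column by column from the right: bit + bit + carry-in; write the sum mod 2, carry 1 when the sum is 2 or 3.
carry:  0110001110111110
        0001110111011111
+       0011000101000011
------------------------
       00100111100100010
(the carry out of the leftmost column, 0, becomes the leading bit)
Decimal check:
  0001110111011111 = 4096 + 2048 + 1024 + 256 + 128 + 64 + 16 + 8 + 4 + 2 + 1 = 7647
  0011000101000011 = 8192 + 4096 + 256 + 64 + 2 + 1 = 12611
  7647 + 12611 = 20258, and 00100111100100010 = 16384 + 2048 + 1024 + 512 + 256 + 32 + 2 = 20258 ✓



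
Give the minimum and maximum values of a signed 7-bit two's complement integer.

For 7-bit two's complement:
Minimum: -2^6 = -64
Maximum: 2^6 - 1 = 63



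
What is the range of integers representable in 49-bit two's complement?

For 49-bit two's complement:
Minimum: -2^48 = -281474976710656
Maximum: 2^48 - 1 = 281474976710655



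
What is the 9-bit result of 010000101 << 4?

Original: 010000101 (decimal 133)
Shift left by 4 positions
Append 4 zeros on the right and drop the 4 high bits that overflow the 9-bit width
Result: 001010000 (decimal 80)
Equivalent: 133 << 4 = 133 × 2^4 = 2128, truncated to 9 bits = 80



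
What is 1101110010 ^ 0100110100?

XOR: 1 when bits differ
  1101110010
^ 0100110100
------------
  1001000110
Decimal: 882 ^ 308 = 582



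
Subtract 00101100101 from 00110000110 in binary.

Method 1 - Direct subtraction (column by column from the right: bit − bit − borrow-in; if negative, add 2 and borrow 1 from the next column):
borrow: 00011000010
        00110000110
-       00101100101
-------------------
        00000100001

Method 2 - Add two's complement:
Two's complement of 00101100101: invert → 11010011010, add 1 → 11010011011
  00110000110
+ 11010011011
-------------
 100000100001  (end carry out of the top bit = 1)
Discarding the end carry: 00000100001
Decimal check:
  00110000110 = 256 + 128 + 4 + 2 = 390
  00101100101 = 256 + 64 + 32 + 4 + 1 = 357
  390 - 357 = 33, and 00000100001 = 32 + 1 = 33 ✓



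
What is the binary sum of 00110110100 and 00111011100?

Add column by column from the right: bit + bit + carry-in; write the sum mod 2, carry 1 when the sum is 2 or 3.
carry:  01111111000
        00110110100
+       00111011100
-------------------
       001110010000
(the carry out of the leftmost column, 0, becomes the leading bit)
Decimal check:
  00110110100 = 256 + 128 + 32 + 16 + 4 = 436
  00111011100 = 256 + 128 + 64 + 16 + 8 + 4 = 476
  436 + 476 = 912, and 001110010000 = 512 + 256 + 128 + 16 = 912 ✓



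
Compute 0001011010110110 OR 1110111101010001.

OR: 1 when either bit is 1
  0001011010110110
| 1110111101010001
------------------
  1111111111110111
Decimal: 5814 | 61265 = 65527



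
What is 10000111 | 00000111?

OR: 1 when either bit is 1
  10000111
| 00000111
----------
  10000111
Decimal: 135 | 7 = 135



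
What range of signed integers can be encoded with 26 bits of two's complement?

For 26-bit two's complement:
Minimum: -2^25 = -33554432
Maximum: 2^25 - 1 = 33554431



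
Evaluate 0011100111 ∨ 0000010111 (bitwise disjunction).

OR: 1 when either bit is 1
  0011100111
| 0000010111
------------
  0011110111
Decimal: 231 | 23 = 247



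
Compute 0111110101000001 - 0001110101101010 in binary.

Method 1 - Direct subtraction (column by column from the right: bit − bit − borrow-in; if negative, add 2 and borrow 1 from the next column):
borrow: 0011111111111100
        0111110101000001
-       0001110101101010
------------------------
        0101111111010111

Method 2 - Add two's complement:
Two's complement of 0001110101101010: invert → 1110001010010101, add 1 → 1110001010010110
  0111110101000001
+ 1110001010010110
------------------
 10101111111010111  (end carry out of the top bit = 1)
Discarding the end carry: 0101111111010111
Decimal check:
  0111110101000001 = 16384 + 8192 + 4096 + 2048 + 1024 + 256 + 64 + 1 = 32065
  0001110101101010 = 4096 + 2048 + 1024 + 256 + 64 + 32 + 8 + 2 = 7530
  32065 - 7530 = 24535, and 0101111111010111 = 16384 + 4096 + 2048 + 1024 + 512 + 256 + 128 + 64 + 16 + 4 + 2 + 1 = 24535 ✓



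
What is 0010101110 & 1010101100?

AND: 1 only when both bits are 1
  0010101110
& 1010101100
------------
  0010101100
Decimal: 174 & 684 = 172



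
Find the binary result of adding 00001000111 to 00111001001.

Add column by column from the right: bit + bit + carry-in; write the sum mod 2, carry 1 when the sum is 2 or 3.
carry:  01110011110
        00001000111
+       00111001001
-------------------
       001000010000
(the carry out of the leftmost column, 0, becomes the leading bit)
Decimal check:
  00001000111 = 64 + 4 + 2 + 1 = 71
  00111001001 = 256 + 128 + 64 + 8 + 1 = 457
  71 + 457 = 528, and 001000010000 = 512 + 16 = 528 ✓



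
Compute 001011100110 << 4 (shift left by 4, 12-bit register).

Original: 001011100110 (decimal 742)
Shift left by 4 positions
Append 4 zeros on the right and drop the 4 high bits that overflow the 12-bit width
Result: 111001100000 (decimal 3680)
Equivalent: 742 << 4 = 742 × 2^4 = 11872, truncated to 12 bits = 3680



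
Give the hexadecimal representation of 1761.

Using repeated division by 16 (digits 10–15 are A–F):
1761 ÷ 16 = 110 remainder 1
110 ÷ 16 = 6 remainder 14 (E)
6 ÷ 16 = 0 remainder 6
Reading remainders bottom to top: 6E1



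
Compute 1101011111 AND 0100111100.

AND: 1 only when both bits are 1
  1101011111
& 0100111100
------------
  0100011100
Decimal: 863 & 316 = 284



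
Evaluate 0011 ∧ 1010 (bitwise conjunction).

AND: 1 only when both bits are 1
  0011
& 1010
------
  0010
Decimal: 3 & 10 = 2



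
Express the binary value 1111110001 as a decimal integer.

Sum of powers of 2 for each 1-bit:
2^0 + 2^4 + 2^5 + 2^6 + 2^7 + 2^8 + 2^9
= 1 + 16 + 32 + 64 + 128 + 256 + 512
= 1009



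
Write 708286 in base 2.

Using repeated division by 2:
708286 ÷ 2 = 354143 remainder 0
354143 ÷ 2 = 177071 remainder 1
177071 ÷ 2 = 88535 remainder 1
88535 ÷ 2 = 44267 remainder 1
44267 ÷ 2 = 22133 remainder 1
22133 ÷ 2 = 11066 remainder 1
11066 ÷ 2 = 5533 remainder 0
5533 ÷ 2 = 2766 remainder 1
2766 ÷ 2 = 1383 remainder 0
1383 ÷ 2 = 691 remainder 1
691 ÷ 2 = 345 remainder 1
345 ÷ 2 = 172 remainder 1
172 ÷ 2 = 86 remainder 0
86 ÷ 2 = 43 remainder 0
43 ÷ 2 = 21 remainder 1
21 ÷ 2 = 10 remainder 1
10 ÷ 2 = 5 remainder 0
5 ÷ 2 = 2 remainder 1
2 ÷ 2 = 1 remainder 0
1 ÷ 2 = 0 remainder 1
Reading remainders bottom to top: 10101100111010111110



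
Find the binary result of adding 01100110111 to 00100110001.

Add column by column from the right: bit + bit + carry-in; write the sum mod 2, carry 1 when the sum is 2 or 3.
carry:  11001101110
        01100110111
+       00100110001
-------------------
       010001101000
(the carry out of the leftmost column, 0, becomes the leading bit)
Decimal check:
  01100110111 = 512 + 256 + 32 + 16 + 4 + 2 + 1 = 823
  00100110001 = 256 + 32 + 16 + 1 = 305
  823 + 305 = 1128, and 010001101000 = 1024 + 64 + 32 + 8 = 1128 ✓



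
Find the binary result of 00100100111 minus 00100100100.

Method 1 - Direct subtraction (column by column from the right: bit − bit − borrow-in; if negative, add 2 and borrow 1 from the next column):
borrow: 00000000000
        00100100111
-       00100100100
-------------------
        00000000011

Method 2 - Add two's complement:
Two's complement of 00100100100: invert → 11011011011, add 1 → 11011011100
  00100100111
+ 11011011100
-------------
 100000000011  (end carry out of the top bit = 1)
Discarding the end carry: 00000000011
Decimal check:
  00100100111 = 256 + 32 + 4 + 2 + 1 = 295
  00100100100 = 256 + 32 + 4 = 292
  295 - 292 = 3, and 00000000011 = 2 + 1 = 3 ✓

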